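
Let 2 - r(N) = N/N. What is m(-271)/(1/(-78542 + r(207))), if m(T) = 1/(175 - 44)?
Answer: -78541/131 ≈ -599.55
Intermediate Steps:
r(N) = 1 (r(N) = 2 - N/N = 2 - 1*1 = 2 - 1 = 1)
m(T) = 1/131
m(-271)/(1/(-78542 + r(207))) = 1/(131*(1/(-78542 + 1))) = 1/(131*(1/(-78541))) = 1/(131*(-1/78541)) = (1/131)*(-78541) = -78541/131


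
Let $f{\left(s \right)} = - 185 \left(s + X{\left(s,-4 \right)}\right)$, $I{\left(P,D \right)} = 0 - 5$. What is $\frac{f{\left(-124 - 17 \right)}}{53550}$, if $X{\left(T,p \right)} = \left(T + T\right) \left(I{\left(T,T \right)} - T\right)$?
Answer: $\frac{22607}{170} \approx 132.98$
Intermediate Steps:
$I{\left(P,D \right)} = -5$
$X{\left(T,p \right)} = 2 T \left(-5 - T\right)$ ($X{\left(T,p \right)} = \left(T + T\right) \left(-5 - T\right) = 2 T \left(-5 - T\right)$)
$f{\left(s \right)} = - 185 s + 370 s \left(5 + s\right)$ ($f{\left(s \right)} = - 185 \left(s - 2 s \left(5 + s\right)\right) = - 185 s + 370 s \left(5 + s\right)$)
$\frac{f{\left(-124 - 17 \right)}}{53550} = \frac{185 \left(-124 - 17\right) \left(9 + 2 \left(-124 - 17\right)\right)}{53550} = 185 \left(-141\right) \left(9 + 2 \left(-141\right)\right) \frac{1}{53550} = 185 \left(-141\right) \left(9 - 282\right) \frac{1}{53550} = 185 \left(-141\right) \left(-273\right) \frac{1}{53550} = 7121205 \cdot \frac{1}{53550} = \frac{22607}{170}$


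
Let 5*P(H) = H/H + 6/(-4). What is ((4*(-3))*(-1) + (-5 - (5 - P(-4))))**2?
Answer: 361/100 ≈ 3.6100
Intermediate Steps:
P(H) = -1/10 (P(H) = (H/H + 6/(-4))/5 = (1 + 6*(-1/4))/5 = (1 - 3/2)/5 = (1/5)*(-1/2) = -1/10)
((4*(-3))*(-1) + (-5 - (5 - P(-4))))**2 = ((4*(-3))*(-1) + (-5 - (5 - 1*(-1/10))))**2 = (-12*(-1) + (-5 - (5 + 1/10)))**2 = (12 + (-5 - 1*51/10))**2 = (12 + (-5 - 51/10))**2 = (12 - 101/10)**2 = (19/10)**2 = 361/100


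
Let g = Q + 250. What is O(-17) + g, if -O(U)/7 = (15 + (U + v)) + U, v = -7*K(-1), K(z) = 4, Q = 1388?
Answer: 1967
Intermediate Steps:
v = -28 (v = -7*4 = -28)
O(U) = 91 - 14*U (O(U) = -7*((15 + (U - 28)) + U) = -7*((15 + (-28 + U)) + U) = -7*((-13 + U) + U) = -7*(-13 + 2*U) = 91 - 14*U)
g = 1638 (g = 1388 + 250 = 1638)
O(-17) + g = (91 - 14*(-17)) + 1638 = (91 + 238) + 1638 = 329 + 1638 = 1967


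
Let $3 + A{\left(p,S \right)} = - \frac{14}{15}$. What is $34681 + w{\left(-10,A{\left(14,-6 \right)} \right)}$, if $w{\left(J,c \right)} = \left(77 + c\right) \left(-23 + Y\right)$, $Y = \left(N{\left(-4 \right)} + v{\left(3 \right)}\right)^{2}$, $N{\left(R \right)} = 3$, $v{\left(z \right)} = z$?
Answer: $\frac{534463}{15} \approx 35631.0$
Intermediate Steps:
$A{\left(p,S \right)} = - \frac{59}{15}$ ($A{\left(p,S \right)} = -3 - \frac{14}{15} = - \frac{59}{15}$)
$Y = 36$ ($Y = \left(3 + 3\right)^{2} = 6^{2} = 36$)
$w{\left(J,c \right)} = 1001 + 13 c$ ($w{\left(J,c \right)} = \left(77 + c\right) \left(-23 + 36\right) = \left(77 + c\right) 13 = 1001 + 13 c$)
$34681 + w{\left(-10,A{\left(14,-6 \right)} \right)} = 34681 + \left(1001 + 13 \left(- \frac{59}{15}\right)\right) = 34681 + \left(1001 - \frac{767}{15}\right) = 34681 + \frac{14248}{15} = \frac{534463}{15}$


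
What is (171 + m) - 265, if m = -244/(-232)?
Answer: -5391/58 ≈ -92.948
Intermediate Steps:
m = 61/58 (m = -244*(-1/232) = 61/58 ≈ 1.0517)
(171 + m) - 265 = (171 + 61/58) - 265 = 9979/58 - 265 = -5391/58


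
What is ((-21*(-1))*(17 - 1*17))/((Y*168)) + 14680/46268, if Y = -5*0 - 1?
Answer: 3670/11567 ≈ 0.31728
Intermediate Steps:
Y = -1 (Y = 0 - 1 = -1)
((-21*(-1))*(17 - 1*17))/((Y*168)) + 14680/46268 = ((-21*(-1))*(17 - 1*17))/((-1*168)) + 14680/46268 = (21*(17 - 17))/(-168) + 14680*(1/46268) = (21*0)*(-1/168) + 3670/11567 = 0*(-1/168) + 3670/11567 = 0 + 3670/11567 = 3670/11567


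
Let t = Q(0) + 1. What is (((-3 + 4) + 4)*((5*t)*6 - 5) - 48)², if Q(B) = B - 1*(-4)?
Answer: 458329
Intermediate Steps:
Q(B) = 4 + B (Q(B) = B + 4 = 4 + B)
t = 5 (t = (4 + 0) + 1 = 4 + 1 = 5)
(((-3 + 4) + 4)*((5*t)*6 - 5) - 48)² = (((-3 + 4) + 4)*((5*5)*6 - 5) - 48)² = ((1 + 4)*(25*6 - 5) - 48)² = (5*(150 - 5) - 48)² = (5*145 - 48)² = (725 - 48)² = 677² = 458329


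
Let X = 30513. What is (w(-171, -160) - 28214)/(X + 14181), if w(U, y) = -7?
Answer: -9407/14898 ≈ -0.63143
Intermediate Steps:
(w(-171, -160) - 28214)/(X + 14181) = (-7 - 28214)/(30513 + 14181) = -28221/44694 = -28221*1/44694 = -9407/14898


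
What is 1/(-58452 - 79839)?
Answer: -1/138291 ≈ -7.2311e-6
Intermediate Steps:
1/(-58452 - 79839) = 1/(-138291) = -1/138291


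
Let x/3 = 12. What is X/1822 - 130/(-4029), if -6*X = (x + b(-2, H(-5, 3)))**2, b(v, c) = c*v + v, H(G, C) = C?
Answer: -48266/1223473 ≈ -0.039450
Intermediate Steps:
x = 36 (x = 3*12 = 36)
b(v, c) = v + c*v
X = -392/3 (X = -(36 - 2*(1 + 3))**2/6 = -(36 - 2*4)**2/6 = -(36 - 8)**2/6 = -1/6*28**2 = -1/6*784 = -392/3 ≈ -130.67)
X/1822 - 130/(-4029) = -392/3/1822 - 130/(-4029) = -392/3*1/1822 - 130*(-1/4029) = -196/2733 + 130/4029 = -48266/1223473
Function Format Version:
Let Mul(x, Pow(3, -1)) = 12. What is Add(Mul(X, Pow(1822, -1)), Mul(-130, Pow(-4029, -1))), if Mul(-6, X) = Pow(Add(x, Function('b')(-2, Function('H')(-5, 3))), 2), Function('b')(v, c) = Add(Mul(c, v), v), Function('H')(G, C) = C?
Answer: Rational(-48266, 1223473) ≈ -0.039450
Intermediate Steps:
x = 36 (x = Mul(3, 12) = 36)
Function('b')(v, c) = Add(v, Mul(c, v))
X = Rational(-392, 3) (X = Mul(Rational(-1, 6), Pow(Add(36, Mul(-2, Add(1, 3))), 2)) = Mul(Rational(-1, 6), Pow(Add(36, Mul(-2, 4)), 2)) = Mul(Rational(-1, 6), Pow(Add(36, -8), 2)) = Mul(Rational(-1, 6), Pow(28, 2)) = Mul(Rational(-1, 6), 784) = Rational(-392, 3) ≈ -130.67)
Add(Mul(X, Pow(1822, -1)), Mul(-130, Pow(-4029, -1))) = Add(Mul(Rational(-392, 3), Pow(1822, -1)), Mul(-130, Pow(-4029, -1))) = Add(Mul(Rational(-392, 3), Rational(1, 1822)), Mul(-130, Rational(-1, 4029))) = Add(Rational(-196, 2733), Rational(130, 4029)) = Rational(-48266, 1223473)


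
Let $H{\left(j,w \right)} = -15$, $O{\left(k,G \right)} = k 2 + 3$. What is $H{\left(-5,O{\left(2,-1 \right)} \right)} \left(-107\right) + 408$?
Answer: $2013$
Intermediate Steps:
$O{\left(k,G \right)} = 3 + 2 k$ ($O{\left(k,G \right)} = 2 k + 3 = 3 + 2 k$)
$H{\left(-5,O{\left(2,-1 \right)} \right)} \left(-107\right) + 408 = \left(-15\right) \left(-107\right) + 408 = 1605 + 408 = 2013$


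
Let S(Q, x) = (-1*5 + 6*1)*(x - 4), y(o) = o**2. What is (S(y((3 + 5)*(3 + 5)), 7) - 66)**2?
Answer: 3969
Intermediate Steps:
S(Q, x) = -4 + x (S(Q, x) = (-5 + 6)*(-4 + x) = 1*(-4 + x) = -4 + x)
(S(y((3 + 5)*(3 + 5)), 7) - 66)**2 = ((-4 + 7) - 66)**2 = (3 - 66)**2 = (-63)**2 = 3969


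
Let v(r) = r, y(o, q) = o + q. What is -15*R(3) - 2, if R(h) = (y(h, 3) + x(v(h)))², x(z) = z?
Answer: -1217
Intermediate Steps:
R(h) = (3 + 2*h)² (R(h) = ((h + 3) + h)² = ((3 + h) + h)² = (3 + 2*h)²)
-15*R(3) - 2 = -15*(3 + 2*3)² - 2 = -15*(3 + 6)² - 2 = -15*9² - 2 = -15*81 - 2 = -1215 - 2 = -1217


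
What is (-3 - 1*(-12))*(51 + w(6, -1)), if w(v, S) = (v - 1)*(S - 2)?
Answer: 324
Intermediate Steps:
w(v, S) = (-1 + v)*(-2 + S)
(-3 - 1*(-12))*(51 + w(6, -1)) = (-3 - 1*(-12))*(51 + (2 - 1*(-1) - 2*6 - 1*6)) = (-3 + 12)*(51 + (2 + 1 - 12 - 6)) = 9*(51 - 15) = 9*36 = 324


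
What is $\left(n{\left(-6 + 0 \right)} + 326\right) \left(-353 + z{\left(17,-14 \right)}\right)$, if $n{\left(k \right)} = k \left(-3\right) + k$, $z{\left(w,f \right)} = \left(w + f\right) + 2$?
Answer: $-117624$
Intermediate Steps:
$z{\left(w,f \right)} = 2 + f + w$ ($z{\left(w,f \right)} = \left(f + w\right) + 2 = 2 + f + w$)
$n{\left(k \right)} = - 2 k$ ($n{\left(k \right)} = - 3 k + k = - 2 k$)
$\left(n{\left(-6 + 0 \right)} + 326\right) \left(-353 + z{\left(17,-14 \right)}\right) = \left(- 2 \left(-6 + 0\right) + 326\right) \left(-353 + \left(2 - 14 + 17\right)\right) = \left(\left(-2\right) \left(-6\right) + 326\right) \left(-353 + 5\right) = \left(12 + 326\right) \left(-348\right) = 338 \left(-348\right) = -117624$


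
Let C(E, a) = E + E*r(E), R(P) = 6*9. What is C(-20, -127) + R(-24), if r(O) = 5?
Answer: -66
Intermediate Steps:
R(P) = 54
C(E, a) = 6*E (C(E, a) = E + E*5 = E + 5*E = 6*E)
C(-20, -127) + R(-24) = 6*(-20) + 54 = -120 + 54 = -66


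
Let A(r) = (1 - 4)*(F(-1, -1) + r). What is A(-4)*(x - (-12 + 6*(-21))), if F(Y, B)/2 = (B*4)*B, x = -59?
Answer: -948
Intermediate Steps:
F(Y, B) = 8*B² (F(Y, B) = 2*((B*4)*B) = 2*((4*B)*B) = 2*(4*B²) = 8*B²)
A(r) = -24 - 3*r (A(r) = (1 - 4)*(8*(-1)² + r) = -3*(8*1 + r) = -3*(8 + r) = -24 - 3*r)
A(-4)*(x - (-12 + 6*(-21))) = (-24 - 3*(-4))*(-59 - (-12 + 6*(-21))) = (-24 + 12)*(-59 - (-12 - 126)) = -12*(-59 - 1*(-138)) = -12*(-59 + 138) = -12*79 = -948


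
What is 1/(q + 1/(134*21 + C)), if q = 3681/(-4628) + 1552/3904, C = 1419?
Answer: -298752441/118783597 ≈ -2.5151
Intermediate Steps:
q = -28078/70577 (q = 3681*(-1/4628) + 1552*(1/3904) = -3681/4628 + 97/244 = -28078/70577 ≈ -0.39783)
1/(q + 1/(134*21 + C)) = 1/(-28078/70577 + 1/(134*21 + 1419)) = 1/(-28078/70577 + 1/(2814 + 1419)) = 1/(-28078/70577 + 1/4233) = 1/(-118783597/298752441) = -298752441/118783597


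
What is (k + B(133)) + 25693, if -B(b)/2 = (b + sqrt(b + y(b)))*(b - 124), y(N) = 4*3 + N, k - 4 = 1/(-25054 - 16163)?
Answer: 960479750/41217 - 18*sqrt(278) ≈ 23003.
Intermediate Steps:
k = 164867/41217 (k = 4 + 1/(-25054 - 16163) = 4 + 1/(-41217) = 4 - 1/41217 = 164867/41217 ≈ 4.0000)
y(N) = 12 + N
B(b) = -2*(-124 + b)*(b + sqrt(12 + 2*b)) (B(b) = -2*(b + sqrt(b + (12 + b)))*(b - 124) = -2*(b + sqrt(12 + 2*b))*(-124 + b) = -2*(-124 + b)*(b + sqrt(12 + 2*b)))
(k + B(133)) + 25693 = (164867/41217 + (-2*133**2 + 248*133 + 248*sqrt(12 + 2*133) - 2*133*sqrt(12 + 2*133))) + 25693 = (164867/41217 + (-2*17689 + 32984 + 248*sqrt(12 + 266) - 2*133*sqrt(12 + 266))) + 25693 = (164867/41217 + (-35378 + 32984 + 248*sqrt(278) - 2*133*sqrt(278))) + 25693 = (164867/41217 + (-35378 + 32984 + 248*sqrt(278) - 266*sqrt(278))) + 25693 = (164867/41217 + (-2394 - 18*sqrt(278))) + 25693 = (-98508631/41217 - 18*sqrt(278)) + 25693 = 960479750/41217 - 18*sqrt(278)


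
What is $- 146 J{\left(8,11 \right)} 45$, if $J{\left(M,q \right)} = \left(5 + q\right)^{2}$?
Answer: $-1681920$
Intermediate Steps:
$- 146 J{\left(8,11 \right)} 45 = - 146 \left(5 + 11\right)^{2} \cdot 45 = - 146 \cdot 16^{2} \cdot 45 = \left(-146\right) 256 \cdot 45 = \left(-37376\right) 45 = -1681920$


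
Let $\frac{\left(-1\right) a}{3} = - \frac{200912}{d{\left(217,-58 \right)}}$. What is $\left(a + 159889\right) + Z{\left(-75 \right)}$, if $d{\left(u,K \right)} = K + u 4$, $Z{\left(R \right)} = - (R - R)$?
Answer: $\frac{21685471}{135} \approx 1.6063 \cdot 10^{5}$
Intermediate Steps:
$Z{\left(R \right)} = 0$ ($Z{\left(R \right)} = \left(-1\right) 0 = 0$)
$d{\left(u,K \right)} = K + 4 u$
$a = \frac{100456}{135}$ ($a = - 3 \left(- \frac{200912}{-58 + 4 \cdot 217}\right) = - 3 \left(- \frac{200912}{-58 + 868}\right) = - 3 \left(- \frac{200912}{810}\right) = - 3 \left(\left(-200912\right) \frac{1}{810}\right) = \left(-3\right) \left(- \frac{100456}{405}\right) = \frac{100456}{135} \approx 744.12$)
$\left(a + 159889\right) + Z{\left(-75 \right)} = \left(\frac{100456}{135} + 159889\right) + 0 = \frac{21685471}{135} + 0 = \frac{21685471}{135}$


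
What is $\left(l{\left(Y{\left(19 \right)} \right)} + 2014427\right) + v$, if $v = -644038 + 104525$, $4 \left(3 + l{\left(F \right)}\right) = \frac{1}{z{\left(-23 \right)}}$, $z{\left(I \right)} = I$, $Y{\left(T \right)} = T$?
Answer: $\frac{135691811}{92} \approx 1.4749 \cdot 10^{6}$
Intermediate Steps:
$l{\left(F \right)} = - \frac{277}{92}$ ($l{\left(F \right)} = -3 + \frac{1}{4 \left(-23\right)} = -3 + \frac{1}{4} \left(- \frac{1}{23}\right) = -3 - \frac{1}{92} = - \frac{277}{92}$)
$v = -539513$
$\left(l{\left(Y{\left(19 \right)} \right)} + 2014427\right) + v = \left(- \frac{277}{92} + 2014427\right) - 539513 = \frac{185327007}{92} - 539513 = \frac{135691811}{92}$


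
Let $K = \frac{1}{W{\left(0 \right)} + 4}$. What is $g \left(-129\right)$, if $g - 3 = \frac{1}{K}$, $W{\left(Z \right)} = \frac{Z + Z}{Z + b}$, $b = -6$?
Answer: $-903$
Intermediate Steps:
$W{\left(Z \right)} = \frac{2 Z}{-6 + Z}$ ($W{\left(Z \right)} = \frac{Z + Z}{Z - 6} = \frac{2 Z}{-6 + Z}$)
$K = \frac{1}{4}$ ($K = \frac{1}{2 \cdot 0 \frac{1}{-6 + 0} + 4} = \frac{1}{2 \cdot 0 \frac{1}{-6} + 4} = \frac{1}{2 \cdot 0 \left(- \frac{1}{6}\right) + 4} = \frac{1}{0 + 4} = \frac{1}{4} \approx 0.25$)
$g = 7$ ($g = 3 + \frac{1}{\frac{1}{4}} = 3 + 4 = 7$)
$g \left(-129\right) = 7 \left(-129\right) = -903$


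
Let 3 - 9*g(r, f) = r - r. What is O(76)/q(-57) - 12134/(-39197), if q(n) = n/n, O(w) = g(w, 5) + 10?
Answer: 1251509/117591 ≈ 10.643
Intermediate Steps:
g(r, f) = ⅓ (g(r, f) = ⅓ - (r - r)/9 = ⅓ - ⅑*0 = ⅓ + 0 = ⅓)
O(w) = 31/3 (O(w) = ⅓ + 10 = 31/3)
q(n) = 1
O(76)/q(-57) - 12134/(-39197) = (31/3)/1 - 12134/(-39197) = (31/3)*1 - 12134*(-1/39197) = 31/3 + 12134/39197 = 1251509/117591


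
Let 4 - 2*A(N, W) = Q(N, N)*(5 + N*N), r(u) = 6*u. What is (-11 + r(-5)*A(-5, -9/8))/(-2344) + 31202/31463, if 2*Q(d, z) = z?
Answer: 27691809/18437318 ≈ 1.5019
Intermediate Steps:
Q(d, z) = z/2
A(N, W) = 2 - N*(5 + N²)/4 (A(N, W) = 2 - N/2*(5 + N*N)/2 = 2 - N/2*(5 + N²)/2 = 2 - N*(5 + N²)/4)
(-11 + r(-5)*A(-5, -9/8))/(-2344) + 31202/31463 = (-11 + (6*(-5))*(2 - 5/4*(-5) - ¼*(-5)³))/(-2344) + 31202/31463 = (-11 - 30*(2 + 25/4 - ¼*(-125)))*(-1/2344) + 31202*(1/31463) = (-11 - 30*(2 + 25/4 + 125/4))*(-1/2344) + 31202/31463 = (-11 - 30*79/2)*(-1/2344) + 31202/31463 = (-11 - 1185)*(-1/2344) + 31202/31463 = -1196*(-1/2344) + 31202/31463 = 299/586 + 31202/31463 = 27691809/18437318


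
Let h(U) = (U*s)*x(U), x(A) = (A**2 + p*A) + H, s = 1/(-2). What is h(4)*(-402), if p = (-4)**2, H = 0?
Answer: 64320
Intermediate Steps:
p = 16
s = -1/2 ≈ -0.50000
x(A) = A**2 + 16*A (x(A) = (A**2 + 16*A) + 0 = A**2 + 16*A)
h(U) = -U**2*(16 + U)/2 (h(U) = (U*(-1/2))*(U*(16 + U)) = (-U/2)*(U*(16 + U)) = -U**2*(16 + U)/2)
h(4)*(-402) = -1/2*4**2*(16 + 4)*(-402) = -1/2*16*20*(-402) = -160*(-402) = 64320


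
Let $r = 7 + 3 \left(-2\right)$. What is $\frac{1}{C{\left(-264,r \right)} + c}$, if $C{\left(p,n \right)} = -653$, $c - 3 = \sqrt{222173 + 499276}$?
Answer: $\frac{650}{298949} + \frac{3 \sqrt{80161}}{298949} \approx 0.0050155$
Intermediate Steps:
$c = 3 + 3 \sqrt{80161}$ ($c = 3 + \sqrt{222173 + 499276} = 3 + \sqrt{721449} = 3 + 3 \sqrt{80161} \approx 852.38$)
$r = 1$ ($r = 7 - 6 = 1$)
$\frac{1}{C{\left(-264,r \right)} + c} = \frac{1}{-653 + \left(3 + 3 \sqrt{80161}\right)} = \frac{1}{-650 + 3 \sqrt{80161}}$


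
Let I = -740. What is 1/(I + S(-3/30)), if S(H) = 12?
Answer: -1/728 ≈ -0.0013736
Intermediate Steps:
1/(I + S(-3/30)) = 1/(-740 + 12) = 1/(-728) = -1/728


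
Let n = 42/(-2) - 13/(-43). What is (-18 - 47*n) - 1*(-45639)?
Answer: 2003533/43 ≈ 46594.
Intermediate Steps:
n = -890/43 (n = 42*(-½) - 13*(-1/43) = -21 + 13/43 = -890/43 ≈ -20.698)
(-18 - 47*n) - 1*(-45639) = (-18 - 47*(-890/43)) - 1*(-45639) = (-18 + 41830/43) + 45639 = 41056/43 + 45639 = 2003533/43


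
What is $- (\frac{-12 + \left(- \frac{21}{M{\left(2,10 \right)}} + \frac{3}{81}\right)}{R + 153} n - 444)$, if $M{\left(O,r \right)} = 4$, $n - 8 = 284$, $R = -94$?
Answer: $\frac{842999}{1593} \approx 529.19$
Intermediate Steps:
$n = 292$ ($n = 8 + 284 = 292$)
$- (\frac{-12 + \left(- \frac{21}{M{\left(2,10 \right)}} + \frac{3}{81}\right)}{R + 153} n - 444) = - (\frac{-12 + \left(- \frac{21}{4} + \frac{3}{81}\right)}{-94 + 153} \cdot 292 - 444) = - (\frac{-12 + \left(\left(-21\right) \frac{1}{4} + 3 \cdot \frac{1}{81}\right)}{59} \cdot 292 - 444) = - (\left(-12 + \left(- \frac{21}{4} + \frac{1}{27}\right)\right) \frac{1}{59} \cdot 292 - 444) = - (\left(-12 - \frac{563}{108}\right) \frac{1}{59} \cdot 292 - 444) = - (\left(- \frac{1859}{108}\right) \frac{1}{59} \cdot 292 - 444) = - (\left(- \frac{1859}{6372}\right) 292 - 444) = - (- \frac{135707}{1593} - 444) = \left(-1\right) \left(- \frac{842999}{1593}\right) = \frac{842999}{1593}$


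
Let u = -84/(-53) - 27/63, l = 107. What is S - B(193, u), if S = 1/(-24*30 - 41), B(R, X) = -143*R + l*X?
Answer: 7757120715/282331 ≈ 27475.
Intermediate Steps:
u = 429/371 (u = -84*(-1/53) - 27*1/63 = 84/53 - 3/7 = 429/371 ≈ 1.1563)
B(R, X) = -143*R + 107*X
S = -1/761 (S = 1/(-720 - 41) = 1/(-761) = -1/761 ≈ -0.0013141)
S - B(193, u) = -1/761 - (-143*193 + 107*(429/371)) = -1/761 - (-27599 + 45903/371) = -1/761 - 1*(-10193326/371) = -1/761 + 10193326/371 = 7757120715/282331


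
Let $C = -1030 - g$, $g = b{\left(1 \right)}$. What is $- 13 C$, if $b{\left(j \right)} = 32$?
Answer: $13806$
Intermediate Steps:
$g = 32$
$C = -1062$ ($C = -1030 - 32 = -1062$)
$- 13 C = \left(-13\right) \left(-1062\right) = 13806$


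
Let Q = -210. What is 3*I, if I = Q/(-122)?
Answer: 315/61 ≈ 5.1639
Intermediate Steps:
I = 105/61 (I = -210/(-122) = -210*(-1/122) = 105/61 ≈ 1.7213)
3*I = 3*(105/61) = 315/61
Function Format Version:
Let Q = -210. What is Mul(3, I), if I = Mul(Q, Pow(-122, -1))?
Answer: Rational(315, 61) ≈ 5.1639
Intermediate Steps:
I = Rational(105, 61) (I = Mul(-210, Pow(-122, -1)) = Mul(-210, Rational(-1, 122)) = Rational(105, 61) ≈ 1.7213)
Mul(3, I) = Mul(3, Rational(105, 61)) = Rational(315, 61)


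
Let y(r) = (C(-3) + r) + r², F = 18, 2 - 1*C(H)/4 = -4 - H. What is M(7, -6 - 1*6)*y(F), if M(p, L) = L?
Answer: -4248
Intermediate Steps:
C(H) = 24 + 4*H (C(H) = 8 - 4*(-4 - H) = 8 + (16 + 4*H) = 24 + 4*H)
y(r) = 12 + r + r² (y(r) = ((24 + 4*(-3)) + r) + r² = ((24 - 12) + r) + r² = (12 + r) + r² = 12 + r + r²)
M(7, -6 - 1*6)*y(F) = (-6 - 1*6)*(12 + 18 + 18²) = (-6 - 6)*(12 + 18 + 324) = -12*354 = -4248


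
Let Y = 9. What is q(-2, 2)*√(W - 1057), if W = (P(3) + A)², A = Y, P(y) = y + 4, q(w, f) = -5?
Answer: -15*I*√89 ≈ -141.51*I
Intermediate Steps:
P(y) = 4 + y
A = 9
W = 256 (W = ((4 + 3) + 9)² = (7 + 9)² = 16² = 256)
q(-2, 2)*√(W - 1057) = -5*√(256 - 1057) = -15*I*√89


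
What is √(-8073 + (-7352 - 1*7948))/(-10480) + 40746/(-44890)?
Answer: -20373/22445 - 21*I*√53/10480 ≈ -0.90769 - 0.014588*I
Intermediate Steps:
√(-8073 + (-7352 - 1*7948))/(-10480) + 40746/(-44890) = √(-8073 + (-7352 - 7948))*(-1/10480) + 40746*(-1/44890) = √(-8073 - 15300)*(-1/10480) - 20373/22445 = √(-23373)*(-1/10480) - 20373/22445 = (21*I*√53)*(-1/10480) - 20373/22445 = -21*I*√53/10480 - 20373/22445 = -20373/22445 - 21*I*√53/10480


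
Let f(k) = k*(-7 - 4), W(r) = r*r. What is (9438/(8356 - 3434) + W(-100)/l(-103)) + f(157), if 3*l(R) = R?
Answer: -511109084/253483 ≈ -2016.3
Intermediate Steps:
W(r) = r²
l(R) = R/3
f(k) = -11*k (f(k) = k*(-11) = -11*k)
(9438/(8356 - 3434) + W(-100)/l(-103)) + f(157) = (9438/(8356 - 3434) + (-100)²/(((⅓)*(-103)))) - 11*157 = (9438/4922 + 10000/(-103/3)) - 1727 = (9438*(1/4922) + 10000*(-3/103)) - 1727 = (4719/2461 - 30000/103) - 1727 = -73343943/253483 - 1727 = -511109084/253483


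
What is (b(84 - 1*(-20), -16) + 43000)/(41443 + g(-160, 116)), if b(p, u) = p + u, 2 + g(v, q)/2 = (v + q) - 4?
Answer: 43088/41343 ≈ 1.0422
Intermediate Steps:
g(v, q) = -12 + 2*q + 2*v (g(v, q) = -4 + 2*((v + q) - 4) = -4 + 2*((q + v) - 4) = -4 + 2*(-4 + q + v) = -4 + (-8 + 2*q + 2*v) = -12 + 2*q + 2*v)
(b(84 - 1*(-20), -16) + 43000)/(41443 + g(-160, 116)) = (((84 - 1*(-20)) - 16) + 43000)/(41443 + (-12 + 2*116 + 2*(-160))) = (((84 + 20) - 16) + 43000)/(41443 + (-12 + 232 - 320)) = ((104 - 16) + 43000)/(41443 - 100) = (88 + 43000)/41343 = 43088*(1/41343) = 43088/41343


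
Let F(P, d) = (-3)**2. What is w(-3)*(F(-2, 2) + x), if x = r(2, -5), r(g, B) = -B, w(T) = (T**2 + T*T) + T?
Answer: 210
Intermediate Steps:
F(P, d) = 9
w(T) = T + 2*T**2 (w(T) = (T**2 + T**2) + T = 2*T**2 + T = T + 2*T**2)
x = 5 (x = -1*(-5) = 5)
w(-3)*(F(-2, 2) + x) = (-3*(1 + 2*(-3)))*(9 + 5) = -3*(1 - 6)*14 = -3*(-5)*14 = 15*14 = 210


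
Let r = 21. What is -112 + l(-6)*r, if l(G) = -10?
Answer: -322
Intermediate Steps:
-112 + l(-6)*r = -112 - 10*21 = -112 - 210 = -322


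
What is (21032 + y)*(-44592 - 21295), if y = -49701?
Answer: 1888914403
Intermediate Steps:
(21032 + y)*(-44592 - 21295) = (21032 - 49701)*(-44592 - 21295) = -28669*(-65887) = 1888914403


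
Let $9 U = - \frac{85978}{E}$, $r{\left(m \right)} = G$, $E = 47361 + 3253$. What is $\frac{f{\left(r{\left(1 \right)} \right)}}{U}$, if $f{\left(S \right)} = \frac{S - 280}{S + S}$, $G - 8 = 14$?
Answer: $\frac{29381427}{945758} \approx 31.067$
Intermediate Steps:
$G = 22$ ($G = 8 + 14 = 22$)
$E = 50614$
$r{\left(m \right)} = 22$
$f{\left(S \right)} = \frac{-280 + S}{2 S}$
$U = - \frac{42989}{227763}$ ($U = \frac{\left(-85978\right) \frac{1}{50614}}{9} = \frac{1}{9} \left(- \frac{42989}{25307}\right) = - \frac{42989}{227763} \approx -0.18874$)
$\frac{f{\left(r{\left(1 \right)} \right)}}{U} = \frac{\frac{1}{2} \cdot \frac{1}{22} \left(-280 + 22\right)}{- \frac{42989}{227763}} = \frac{1}{2} \cdot \frac{1}{22} \left(-258\right) \left(- \frac{227763}{42989}\right) = \left(- \frac{129}{22}\right) \left(- \frac{227763}{42989}\right) = \frac{29381427}{945758}$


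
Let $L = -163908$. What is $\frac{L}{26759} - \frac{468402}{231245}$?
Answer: $- \frac{50436874578}{6187884955} \approx -8.1509$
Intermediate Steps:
$\frac{L}{26759} - \frac{468402}{231245} = - \frac{163908}{26759} - \frac{468402}{231245} = - \frac{50436874578}{6187884955}$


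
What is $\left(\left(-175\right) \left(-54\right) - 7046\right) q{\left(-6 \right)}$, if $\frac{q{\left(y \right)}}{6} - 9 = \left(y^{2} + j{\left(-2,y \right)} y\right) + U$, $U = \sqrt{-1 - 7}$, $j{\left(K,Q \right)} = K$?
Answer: $822168 + 28848 i \sqrt{2} \approx 8.2217 \cdot 10^{5} + 40797.0 i$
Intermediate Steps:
$U = 2 i \sqrt{2}$ ($U = \sqrt{-8} = 2 i \sqrt{2} \approx 2.8284 i$)
$q{\left(y \right)} = 54 - 12 y + 6 y^{2} + 12 i \sqrt{2}$ ($q{\left(y \right)} = 54 + 6 \left(\left(y^{2} - 2 y\right) + 2 i \sqrt{2}\right) = 54 + 6 \left(y^{2} - 2 y + 2 i \sqrt{2}\right) = 54 + \left(- 12 y + 6 y^{2} + 12 i \sqrt{2}\right) = 54 - 12 y + 6 y^{2} + 12 i \sqrt{2}$)
$\left(\left(-175\right) \left(-54\right) - 7046\right) q{\left(-6 \right)} = \left(\left(-175\right) \left(-54\right) - 7046\right) \left(54 - -72 + 6 \left(-6\right)^{2} + 12 i \sqrt{2}\right) = \left(9450 - 7046\right) \left(54 + 72 + 6 \cdot 36 + 12 i \sqrt{2}\right) = 2404 \left(54 + 72 + 216 + 12 i \sqrt{2}\right) = 2404 \left(342 + 12 i \sqrt{2}\right) = 822168 + 28848 i \sqrt{2}$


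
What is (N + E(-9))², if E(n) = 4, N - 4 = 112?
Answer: 14400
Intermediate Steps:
N = 116 (N = 4 + 112 = 116)
(N + E(-9))² = (116 + 4)² = 120² = 14400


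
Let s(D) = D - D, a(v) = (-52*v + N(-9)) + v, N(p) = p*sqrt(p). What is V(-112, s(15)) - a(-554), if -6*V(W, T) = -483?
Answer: -56347/2 + 27*I ≈ -28174.0 + 27.0*I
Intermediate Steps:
N(p) = p**(3/2)
a(v) = -51*v - 27*I (a(v) = (-52*v + (-9)**(3/2)) + v = (-52*v - 27*I) + v = -51*v - 27*I)
s(D) = 0
V(W, T) = 161/2 (V(W, T) = -1/6*(-483) = 161/2)
V(-112, s(15)) - a(-554) = 161/2 - (-51*(-554) - 27*I) = 161/2 - (28254 - 27*I) = 161/2 + (-28254 + 27*I) = -56347/2 + 27*I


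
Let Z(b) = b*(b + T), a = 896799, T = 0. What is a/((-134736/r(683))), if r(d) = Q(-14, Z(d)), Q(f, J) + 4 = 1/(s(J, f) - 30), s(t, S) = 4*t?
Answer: 2231147128899/83802468512 ≈ 26.624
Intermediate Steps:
Z(b) = b² (Z(b) = b*(b + 0) = b*b = b²)
Q(f, J) = -4 + 1/(-30 + 4*J) (Q(f, J) = -4 + 1/(4*J - 30) = -4 + 1/(-30 + 4*J))
r(d) = (121 - 16*d²)/(2*(-15 + 2*d²))
a/((-134736/r(683))) = 896799/((-134736*2*(-15 + 2*683²)/(121 - 16*683²))) = 896799/((-134736*2*(-15 + 2*466489)/(121 - 16*466489))) = 896799/((-134736*2*(-15 + 932978)/(121 - 7463824))) = 896799/((-134736/((½)*(-7463703)/932963))) = 896799/((-134736/((½)*(1/932963)*(-7463703)))) = 896799/((-134736/(-7463703/1865926))) = 896799/((-134736*(-1865926/7463703))) = 896799/(83802468512/2487901) = 896799*(2487901/83802468512) = 2231147128899/83802468512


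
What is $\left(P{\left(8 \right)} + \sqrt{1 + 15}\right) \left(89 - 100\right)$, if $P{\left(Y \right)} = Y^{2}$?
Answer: $-748$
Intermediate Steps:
$\left(P{\left(8 \right)} + \sqrt{1 + 15}\right) \left(89 - 100\right) = \left(8^{2} + \sqrt{1 + 15}\right) \left(89 - 100\right) = \left(64 + \sqrt{16}\right) \left(-11\right) = \left(64 + 4\right) \left(-11\right) = 68 \left(-11\right) = -748$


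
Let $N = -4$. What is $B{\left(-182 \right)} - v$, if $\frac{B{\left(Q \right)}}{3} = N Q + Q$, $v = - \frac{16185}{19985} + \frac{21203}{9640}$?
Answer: $\frac{63060365329}{38531080} \approx 1636.6$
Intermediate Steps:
$v = \frac{53543711}{38531080}$ ($v = \left(-16185\right) \frac{1}{19985} + 21203 \cdot \frac{1}{9640} = - \frac{3237}{3997} + \frac{21203}{9640} = \frac{53543711}{38531080} \approx 1.3896$)
$B{\left(Q \right)} = - 9 Q$ ($B{\left(Q \right)} = 3 \left(- 4 Q + Q\right) = 3 \left(- 3 Q\right) = - 9 Q$)
$B{\left(-182 \right)} - v = \left(-9\right) \left(-182\right) - \frac{53543711}{38531080} = 1638 - \frac{53543711}{38531080} = \frac{63060365329}{38531080}$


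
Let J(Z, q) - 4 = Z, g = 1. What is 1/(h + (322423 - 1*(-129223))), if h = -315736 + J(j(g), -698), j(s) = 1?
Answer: 1/135915 ≈ 7.3575e-6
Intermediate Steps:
J(Z, q) = 4 + Z
h = -315731 (h = -315736 + (4 + 1) = -315736 + 5 = -315731)
1/(h + (322423 - 1*(-129223))) = 1/(-315731 + (322423 - 1*(-129223))) = 1/(-315731 + (322423 + 129223)) = 1/(-315731 + 451646) = 1/135915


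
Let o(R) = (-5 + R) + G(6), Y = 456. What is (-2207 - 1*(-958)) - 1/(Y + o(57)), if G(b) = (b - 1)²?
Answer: -665718/533 ≈ -1249.0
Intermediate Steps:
G(b) = (-1 + b)²
o(R) = 20 + R (o(R) = (-5 + R) + (-1 + 6)² = (-5 + R) + 5² = (-5 + R) + 25 = 20 + R)
(-2207 - 1*(-958)) - 1/(Y + o(57)) = (-2207 - 1*(-958)) - 1/(456 + (20 + 57)) = (-2207 + 958) - 1/(456 + 77) = -1249 - 1/533 = -665718/533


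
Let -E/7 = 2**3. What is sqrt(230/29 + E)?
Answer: I*sqrt(40426)/29 ≈ 6.9332*I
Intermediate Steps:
E = -56 (E = -7*2**3 = -7*8 = -56)
sqrt(230/29 + E) = sqrt(230/29 - 56) = sqrt(-1394/29) = I*sqrt(40426)/29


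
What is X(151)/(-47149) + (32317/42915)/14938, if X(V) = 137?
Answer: -86302090757/30225539266230 ≈ -0.0028553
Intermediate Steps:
X(151)/(-47149) + (32317/42915)/14938 = 137/(-47149) + (32317/42915)/14938 = 137*(-1/47149) + (32317*(1/42915))*(1/14938) = -137/47149 + (32317/42915)*(1/14938) = -137/47149 + 32317/641064270 = -86302090757/30225539266230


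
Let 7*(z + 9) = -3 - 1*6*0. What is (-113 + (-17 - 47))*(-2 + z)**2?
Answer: -1132800/49 ≈ -23118.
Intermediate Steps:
z = -66/7 (z = -9 + (-3 - 1*6*0)/7 = -9 + (-3 - 6*0)/7 = -9 + (-3 + 0)/7 = -9 + (1/7)*(-3) = -9 - 3/7 = -66/7 ≈ -9.4286)
(-113 + (-17 - 47))*(-2 + z)**2 = (-113 + (-17 - 47))*(-2 - 66/7)**2 = (-113 - 64)*(-80/7)**2 = -177*6400/49 = -1132800/49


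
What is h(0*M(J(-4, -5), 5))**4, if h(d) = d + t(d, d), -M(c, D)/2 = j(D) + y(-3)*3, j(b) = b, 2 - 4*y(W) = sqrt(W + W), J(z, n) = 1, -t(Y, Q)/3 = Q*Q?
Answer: 0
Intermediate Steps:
t(Y, Q) = -3*Q**2 (t(Y, Q) = -3*Q*Q = -3*Q**2)
y(W) = 1/2 - sqrt(2)*sqrt(W)/4 (y(W) = 1/2 - sqrt(W + W)/4 = 1/2 - sqrt(2)*sqrt(W)/4)
M(c, D) = -3 - 2*D + 3*I*sqrt(6)/2 (M(c, D) = -2*(D + (1/2 - sqrt(2)*sqrt(-3)/4)*3) = -2*(D + (1/2 - sqrt(2)*I*sqrt(3)/4)*3) = -2*(D + (1/2 - I*sqrt(6)/4)*3) = -2*(D + (3/2 - 3*I*sqrt(6)/4)) = -2*(3/2 + D - 3*I*sqrt(6)/4) = -3 - 2*D + 3*I*sqrt(6)/2)
h(d) = d - 3*d**2
h(0*M(J(-4, -5), 5))**4 = ((0*(-3 - 2*5 + 3*I*sqrt(6)/2))*(1 - 0*(-3 - 2*5 + 3*I*sqrt(6)/2)))**4 = ((0*(-3 - 10 + 3*I*sqrt(6)/2))*(1 - 0*(-3 - 10 + 3*I*sqrt(6)/2)))**4 = ((0*(-13 + 3*I*sqrt(6)/2))*(1 - 0*(-13 + 3*I*sqrt(6)/2)))**4 = (0*(1 - 3*0))**4 = (0*(1 + 0))**4 = (0*1)**4 = 0**4 = 0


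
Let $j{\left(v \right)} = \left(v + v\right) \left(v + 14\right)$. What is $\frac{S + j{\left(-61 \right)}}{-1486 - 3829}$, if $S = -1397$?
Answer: $- \frac{4337}{5315} \approx -0.81599$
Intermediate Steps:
$j{\left(v \right)} = 2 v \left(14 + v\right)$
$\frac{S + j{\left(-61 \right)}}{-1486 - 3829} = \frac{-1397 + 2 \left(-61\right) \left(14 - 61\right)}{-1486 - 3829} = \frac{-1397 + 2 \left(-61\right) \left(-47\right)}{-5315} = \left(-1397 + 5734\right) \left(- \frac{1}{5315}\right) = 4337 \left(- \frac{1}{5315}\right) = - \frac{4337}{5315}$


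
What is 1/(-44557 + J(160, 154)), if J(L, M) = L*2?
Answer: -1/44237 ≈ -2.2605e-5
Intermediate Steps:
J(L, M) = 2*L
1/(-44557 + J(160, 154)) = 1/(-44557 + 2*160) = 1/(-44557 + 320) = 1/(-44237) = -1/44237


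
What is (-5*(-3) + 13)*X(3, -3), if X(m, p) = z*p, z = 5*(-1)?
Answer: 420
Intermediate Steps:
z = -5
X(m, p) = -5*p
(-5*(-3) + 13)*X(3, -3) = (-5*(-3) + 13)*(-5*(-3)) = (15 + 13)*15 = 28*15 = 420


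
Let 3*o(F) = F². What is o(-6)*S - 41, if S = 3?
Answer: -5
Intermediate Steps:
o(F) = F²/3
o(-6)*S - 41 = ((⅓)*(-6)²)*3 - 41 = ((⅓)*36)*3 - 41 = 12*3 - 41 = 36 - 41 = -5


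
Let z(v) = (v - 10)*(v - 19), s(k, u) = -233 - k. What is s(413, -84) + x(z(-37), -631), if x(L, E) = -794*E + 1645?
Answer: 502013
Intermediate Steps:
z(v) = (-19 + v)*(-10 + v) (z(v) = (-10 + v)*(-19 + v) = (-19 + v)*(-10 + v))
x(L, E) = 1645 - 794*E
s(413, -84) + x(z(-37), -631) = (-233 - 1*413) + (1645 - 794*(-631)) = (-233 - 413) + (1645 + 501014) = -646 + 502659 = 502013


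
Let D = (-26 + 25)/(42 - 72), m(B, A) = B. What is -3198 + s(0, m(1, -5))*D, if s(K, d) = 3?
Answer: -31979/10 ≈ -3197.9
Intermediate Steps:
D = 1/30 (D = -1/(-30) = -1*(-1/30) = 1/30 ≈ 0.033333)
-3198 + s(0, m(1, -5))*D = -3198 + 3*(1/30) = -3198 + ⅒ = -31979/10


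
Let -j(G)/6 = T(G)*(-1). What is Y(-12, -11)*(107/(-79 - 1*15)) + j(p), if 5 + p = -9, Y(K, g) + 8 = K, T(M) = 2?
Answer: 1634/47 ≈ 34.766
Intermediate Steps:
Y(K, g) = -8 + K
p = -14 (p = -5 - 9 = -14)
j(G) = 12 (j(G) = -12*(-1) = -6*(-2) = 12)
Y(-12, -11)*(107/(-79 - 1*15)) + j(p) = (-8 - 12)*(107/(-79 - 1*15)) + 12 = -2140/(-79 - 15) + 12 = -2140/(-94) + 12 = -2140*(-1)/94 + 12 = -20*(-107/94) + 12 = 1070/47 + 12 = 1634/47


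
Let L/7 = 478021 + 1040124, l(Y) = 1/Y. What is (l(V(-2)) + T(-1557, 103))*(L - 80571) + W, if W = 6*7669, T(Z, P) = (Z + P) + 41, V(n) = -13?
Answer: -193737578098/13 ≈ -1.4903e+10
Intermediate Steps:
T(Z, P) = 41 + P + Z (T(Z, P) = (P + Z) + 41 = 41 + P + Z)
W = 46014
L = 10627015 (L = 7*(478021 + 1040124) = 7*1518145 = 10627015)
(l(V(-2)) + T(-1557, 103))*(L - 80571) + W = (1/(-13) + (41 + 103 - 1557))*(10627015 - 80571) + 46014 = (-1/13 - 1413)*10546444 + 46014 = -18370/13*10546444 + 46014 = -193738176280/13 + 46014 = -193737578098/13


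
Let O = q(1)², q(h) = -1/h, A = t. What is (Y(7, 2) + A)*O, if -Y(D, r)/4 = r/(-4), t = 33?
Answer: 35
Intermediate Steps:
Y(D, r) = r (Y(D, r) = -4*r/(-4) = -4*r*(-1)/4 = -(-1)*r = r)
A = 33
O = 1 (O = (-1/1)² = (-1*1)² = (-1)² = 1)
(Y(7, 2) + A)*O = (2 + 33)*1 = 35*1 = 35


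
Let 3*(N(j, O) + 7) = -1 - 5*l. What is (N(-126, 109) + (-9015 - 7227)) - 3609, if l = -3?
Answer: -59560/3 ≈ -19853.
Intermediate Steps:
N(j, O) = -7/3 (N(j, O) = -7 + (-1 - 5*(-3))/3 = -7 + (-1 + 15)/3 = -7 + (⅓)*14 = -7 + 14/3 = -7/3)
(N(-126, 109) + (-9015 - 7227)) - 3609 = (-7/3 + (-9015 - 7227)) - 3609 = (-7/3 - 16242) - 3609 = -48733/3 - 3609 = -59560/3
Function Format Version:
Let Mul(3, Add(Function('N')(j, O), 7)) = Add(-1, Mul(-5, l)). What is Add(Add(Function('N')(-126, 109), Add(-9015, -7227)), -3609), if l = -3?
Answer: Rational(-59560, 3) ≈ -19853.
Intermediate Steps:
Function('N')(j, O) = Rational(-7, 3) (Function('N')(j, O) = Add(-7, Mul(Rational(1, 3), Add(-1, Mul(-5, -3)))) = Add(-7, Mul(Rational(1, 3), Add(-1, 15))) = Add(-7, Mul(Rational(1, 3), 14)) = Add(-7, Rational(14, 3)) = Rational(-7, 3))
Add(Add(Function('N')(-126, 109), Add(-9015, -7227)), -3609) = Add(Add(Rational(-7, 3), Add(-9015, -7227)), -3609) = Add(Add(Rational(-7, 3), -16242), -3609) = Add(Rational(-48733, 3), -3609) = Rational(-59560, 3)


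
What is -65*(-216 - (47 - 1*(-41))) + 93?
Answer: 19853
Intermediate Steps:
-65*(-216 - (47 - 1*(-41))) + 93 = -65*(-216 - (47 + 41)) + 93 = -65*(-216 - 1*88) + 93 = -65*(-216 - 88) + 93 = -65*(-304) + 93 = 19760 + 93 = 19853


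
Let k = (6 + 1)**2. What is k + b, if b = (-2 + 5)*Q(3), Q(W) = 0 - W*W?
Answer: 22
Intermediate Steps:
Q(W) = -W**2 (Q(W) = 0 - W**2 = -W**2)
k = 49 (k = 7**2 = 49)
b = -27 (b = (-2 + 5)*(-1*3**2) = 3*(-1*9) = 3*(-9) = -27)
k + b = 49 - 27 = 22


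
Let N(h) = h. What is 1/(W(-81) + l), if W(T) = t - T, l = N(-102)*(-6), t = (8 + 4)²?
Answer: 1/837 ≈ 0.0011947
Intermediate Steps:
t = 144 (t = 12² = 144)
l = 612 (l = -102*(-6) = 612)
W(T) = 144 - T
1/(W(-81) + l) = 1/((144 - 1*(-81)) + 612) = 1/((144 + 81) + 612) = 1/(225 + 612) = 1/837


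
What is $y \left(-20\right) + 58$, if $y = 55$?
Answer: $-1042$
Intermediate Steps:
$y \left(-20\right) + 58 = 55 \left(-20\right) + 58 = -1100 + 58 = -1042$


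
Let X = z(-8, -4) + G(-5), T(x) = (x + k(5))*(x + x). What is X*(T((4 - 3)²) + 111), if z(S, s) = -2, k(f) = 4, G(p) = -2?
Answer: -484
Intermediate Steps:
T(x) = 2*x*(4 + x) (T(x) = (x + 4)*(x + x) = (4 + x)*(2*x) = 2*x*(4 + x))
X = -4 (X = -2 - 2 = -4)
X*(T((4 - 3)²) + 111) = -4*(2*(4 - 3)²*(4 + (4 - 3)²) + 111) = -4*(2*1²*(4 + 1²) + 111) = -4*(2*1*(4 + 1) + 111) = -4*(2*1*5 + 111) = -4*(10 + 111) = -4*121 = -484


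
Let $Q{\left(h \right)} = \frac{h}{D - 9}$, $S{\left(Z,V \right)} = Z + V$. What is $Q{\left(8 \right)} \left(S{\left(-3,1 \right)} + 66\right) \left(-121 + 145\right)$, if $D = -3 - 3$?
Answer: $- \frac{4096}{5} \approx -819.2$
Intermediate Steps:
$D = -6$
$S{\left(Z,V \right)} = V + Z$
$Q{\left(h \right)} = - \frac{h}{15}$ ($Q{\left(h \right)} = \frac{h}{-6 - 9} = \frac{h}{-15} = h \left(- \frac{1}{15}\right) = - \frac{h}{15}$)
$Q{\left(8 \right)} \left(S{\left(-3,1 \right)} + 66\right) \left(-121 + 145\right) = \left(- \frac{1}{15}\right) 8 \left(\left(1 - 3\right) + 66\right) \left(-121 + 145\right) = - \frac{8 \left(-2 + 66\right) 24}{15} = - \frac{8 \cdot 64 \cdot 24}{15} = \left(- \frac{8}{15}\right) 1536 = - \frac{4096}{5}$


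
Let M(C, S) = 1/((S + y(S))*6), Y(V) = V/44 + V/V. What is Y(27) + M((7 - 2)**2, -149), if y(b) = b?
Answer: 15863/9834 ≈ 1.6131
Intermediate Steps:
Y(V) = 1 + V/44 (Y(V) = V*(1/44) + 1 = V/44 + 1 = 1 + V/44)
M(C, S) = 1/(12*S) (M(C, S) = 1/((S + S)*6) = (1/6)/(2*S) = (1/(2*S))*(1/6) = 1/(12*S))
Y(27) + M((7 - 2)**2, -149) = (1 + (1/44)*27) + (1/12)/(-149) = (1 + 27/44) + (1/12)*(-1/149) = 71/44 - 1/1788 = 15863/9834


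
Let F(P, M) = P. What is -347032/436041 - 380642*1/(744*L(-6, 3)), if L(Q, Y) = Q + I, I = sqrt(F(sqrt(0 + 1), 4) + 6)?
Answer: 82363795625/784001718 + 190321*sqrt(7)/10788 ≈ 151.73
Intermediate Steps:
I = sqrt(7) (I = sqrt(sqrt(0 + 1) + 6) = sqrt(sqrt(1) + 6) = sqrt(1 + 6) = sqrt(7) ≈ 2.6458)
L(Q, Y) = Q + sqrt(7)
-347032/436041 - 380642*1/(744*L(-6, 3)) = -347032/436041 - 380642*1/(744*(-6 + sqrt(7))) = -347032*1/436041 - 380642/(-4464 + 744*sqrt(7)) = -347032/436041 - 380642/(-4464 + 744*sqrt(7))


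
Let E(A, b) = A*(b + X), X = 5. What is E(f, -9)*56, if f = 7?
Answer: -1568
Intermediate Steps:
E(A, b) = A*(5 + b) (E(A, b) = A*(b + 5) = A*(5 + b))
E(f, -9)*56 = (7*(5 - 9))*56 = (7*(-4))*56 = -28*56 = -1568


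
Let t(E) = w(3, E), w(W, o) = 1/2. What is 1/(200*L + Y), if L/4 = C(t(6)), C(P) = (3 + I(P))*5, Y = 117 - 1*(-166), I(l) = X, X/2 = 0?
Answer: 1/12283 ≈ 8.1413e-5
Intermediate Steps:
X = 0 (X = 2*0 = 0)
w(W, o) = 1/2
I(l) = 0
Y = 283 (Y = 117 + 166 = 283)
t(E) = 1/2
C(P) = 15 (C(P) = (3 + 0)*5 = 3*5 = 15)
L = 60 (L = 4*15 = 60)
1/(200*L + Y) = 1/(200*60 + 283) = 1/(12000 + 283) = 1/12283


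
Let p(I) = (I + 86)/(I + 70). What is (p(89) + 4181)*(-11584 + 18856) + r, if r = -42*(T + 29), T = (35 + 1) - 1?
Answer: 1611706032/53 ≈ 3.0410e+7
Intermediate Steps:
p(I) = (86 + I)/(70 + I)
T = 35 (T = 36 - 1 = 35)
r = -2688 (r = -42*(35 + 29) = -42*64 = -2688)
(p(89) + 4181)*(-11584 + 18856) + r = ((86 + 89)/(70 + 89) + 4181)*(-11584 + 18856) - 2688 = (175/159 + 4181)*7272 - 2688 = (664954/159)*7272 - 2688 = 1611848496/53 - 2688 = 1611706032/53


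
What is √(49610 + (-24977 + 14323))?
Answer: 2*√9739 ≈ 197.37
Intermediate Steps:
√(49610 + (-24977 + 14323)) = √(49610 - 10654) = √38956 = 2*√9739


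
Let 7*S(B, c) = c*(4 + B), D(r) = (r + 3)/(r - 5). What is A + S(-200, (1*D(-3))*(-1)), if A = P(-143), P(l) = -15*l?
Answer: 2145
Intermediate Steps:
D(r) = (3 + r)/(-5 + r)
A = 2145 (A = -15*(-143) = 2145)
S(B, c) = c*(4 + B)/7 (S(B, c) = (c*(4 + B))/7 = c*(4 + B)/7)
A + S(-200, (1*D(-3))*(-1)) = 2145 + ((1*((3 - 3)/(-5 - 3)))*(-1))*(4 - 200)/7 = 2145 + (⅐)*((1*(0/(-8)))*(-1))*(-196) = 2145 + (⅐)*((1*(-⅛*0))*(-1))*(-196) = 2145 + (⅐)*((1*0)*(-1))*(-196) = 2145 + (⅐)*(0*(-1))*(-196) = 2145 + (⅐)*0*(-196) = 2145 + 0 = 2145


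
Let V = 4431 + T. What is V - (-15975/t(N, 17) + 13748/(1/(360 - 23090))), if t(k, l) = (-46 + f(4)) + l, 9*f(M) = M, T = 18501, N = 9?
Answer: 80316204029/257 ≈ 3.1251e+8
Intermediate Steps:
f(M) = M/9
t(k, l) = -410/9 + l (t(k, l) = (-46 + (⅑)*4) + l = (-46 + 4/9) + l = -410/9 + l)
V = 22932 (V = 4431 + 18501 = 22932)
V - (-15975/t(N, 17) + 13748/(1/(360 - 23090))) = 22932 - (-15975/(-410/9 + 17) + 13748/(1/(360 - 23090))) = 22932 - (-15975/(-257/9) + 13748/(1/(-22730))) = 22932 - (-15975*(-9/257) + 13748/(-1/22730)) = 22932 - (143775/257 + 13748*(-22730)) = 22932 - (143775/257 - 312492040) = 22932 - 1*(-80310310505/257) = 22932 + 80310310505/257 = 80316204029/257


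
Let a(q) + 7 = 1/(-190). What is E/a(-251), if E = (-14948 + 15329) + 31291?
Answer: -6017680/1331 ≈ -4521.2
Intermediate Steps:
a(q) = -1331/190 (a(q) = -7 + 1/(-190) = -7 - 1/190 = -1331/190)
E = 31672 (E = 381 + 31291 = 31672)
E/a(-251) = 31672/(-1331/190) = 31672*(-190/1331) = -6017680/1331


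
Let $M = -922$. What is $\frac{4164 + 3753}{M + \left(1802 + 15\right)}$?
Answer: $\frac{7917}{895} \approx 8.8458$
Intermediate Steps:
$\frac{4164 + 3753}{M + \left(1802 + 15\right)} = \frac{4164 + 3753}{-922 + \left(1802 + 15\right)} = \frac{7917}{-922 + 1817} = \frac{7917}{895}$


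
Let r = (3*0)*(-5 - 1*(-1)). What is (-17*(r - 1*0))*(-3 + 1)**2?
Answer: 0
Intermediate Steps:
r = 0 (r = 0*(-5 + 1) = 0*(-4) = 0)
(-17*(r - 1*0))*(-3 + 1)**2 = (-17*(0 - 1*0))*(-3 + 1)**2 = -17*(0 + 0)*(-2)**2 = -17*0*4 = 0*4 = 0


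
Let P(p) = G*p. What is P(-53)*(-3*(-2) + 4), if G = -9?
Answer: 4770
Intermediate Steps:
P(p) = -9*p
P(-53)*(-3*(-2) + 4) = (-9*(-53))*(-3*(-2) + 4) = 477*(6 + 4) = 477*10 = 4770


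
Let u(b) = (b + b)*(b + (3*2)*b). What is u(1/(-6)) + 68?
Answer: 1231/18 ≈ 68.389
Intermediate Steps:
u(b) = 14*b² (u(b) = (2*b)*(b + 6*b) = (2*b)*(7*b) = 14*b²)
u(1/(-6)) + 68 = 14*(1/(-6))² + 68 = 14*(-⅙)² + 68 = 14*(1/36) + 68 = 7/18 + 68 = 1231/18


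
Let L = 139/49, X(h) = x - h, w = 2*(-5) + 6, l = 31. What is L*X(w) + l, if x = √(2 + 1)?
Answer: 2075/49 + 139*√3/49 ≈ 47.260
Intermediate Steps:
w = -4 (w = -10 + 6 = -4)
x = √3 ≈ 1.7320
X(h) = √3 - h
L = 139/49 (L = 139*(1/49) = 139/49 ≈ 2.8367)
L*X(w) + l = 139*(√3 - 1*(-4))/49 + 31 = 139*(√3 + 4)/49 + 31 = 139*(4 + √3)/49 + 31 = (556/49 + 139*√3/49) + 31 = 2075/49 + 139*√3/49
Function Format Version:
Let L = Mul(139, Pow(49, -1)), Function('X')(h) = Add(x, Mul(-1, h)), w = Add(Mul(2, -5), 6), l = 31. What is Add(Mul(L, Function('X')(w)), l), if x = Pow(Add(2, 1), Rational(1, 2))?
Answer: Add(Rational(2075, 49), Mul(Rational(139, 49), Pow(3, Rational(1, 2)))) ≈ 47.260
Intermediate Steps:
w = -4 (w = Add(-10, 6) = -4)
x = Pow(3, Rational(1, 2)) ≈ 1.7320
Function('X')(h) = Add(Pow(3, Rational(1, 2)), Mul(-1, h))
L = Rational(139, 49) (L = Mul(139, Rational(1, 49)) = Rational(139, 49) ≈ 2.8367)
Add(Mul(L, Function('X')(w)), l) = Add(Mul(Rational(139, 49), Add(Pow(3, Rational(1, 2)), Mul(-1, -4))), 31) = Add(Mul(Rational(139, 49), Add(Pow(3, Rational(1, 2)), 4)), 31) = Add(Mul(Rational(139, 49), Add(4, Pow(3, Rational(1, 2)))), 31) = Add(Add(Rational(556, 49), Mul(Rational(139, 49), Pow(3, Rational(1, 2)))), 31) = Add(Rational(2075, 49), Mul(Rational(139, 49), Pow(3, Rational(1, 2))))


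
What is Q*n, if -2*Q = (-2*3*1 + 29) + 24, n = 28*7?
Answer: -4606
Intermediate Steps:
n = 196
Q = -47/2 (Q = -((-2*3*1 + 29) + 24)/2 = -((-6*1 + 29) + 24)/2 = -((-6 + 29) + 24)/2 = -(23 + 24)/2 = -½*47 = -47/2 ≈ -23.500)
Q*n = -47/2*196 = -4606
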